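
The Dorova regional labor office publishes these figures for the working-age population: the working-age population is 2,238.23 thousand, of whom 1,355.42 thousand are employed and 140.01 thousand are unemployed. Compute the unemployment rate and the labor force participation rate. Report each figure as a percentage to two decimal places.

Unemployment rate ≈ 9.36%; labor force participation rate ≈ 66.81%.

Labor force = employed + unemployed = 1,355.42 + 140.01 = 1,495.43 thousand.
Unemployment rate = 140.01 / 1,495.43 = 9.36%.
Labor force participation rate = 1,495.43 / 2,238.23 = 66.81%.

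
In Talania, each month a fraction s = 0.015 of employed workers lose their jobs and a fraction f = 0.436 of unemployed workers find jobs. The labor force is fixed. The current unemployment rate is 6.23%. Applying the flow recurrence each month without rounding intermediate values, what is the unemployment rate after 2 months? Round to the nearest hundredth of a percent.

Unemployment rate after two months ≈ 4.20%.

With a fixed labor force, u_{t+1} = u_t + s·(1−u_t) − f·u_t = u_t·(1−s−f) + s.
Here 1−s−f = 0.549 and s = 0.015.
u_1 = 0.062300 × 0.549 + 0.015 = 0.049203.
u_2 = 0.049203 × 0.549 + 0.015 = 0.042012.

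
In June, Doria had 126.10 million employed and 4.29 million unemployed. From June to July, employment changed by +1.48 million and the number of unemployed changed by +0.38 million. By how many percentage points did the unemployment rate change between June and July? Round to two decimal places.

The unemployment rate changed by +0.24 percentage points.

June: labor force = 126.10 + 4.29 = 130.39; u = 4.29/130.39 = 3.29%.
July: labor force = 127.58 + 4.67 = 132.25; u = 4.67/132.25 = 3.53%.
Change = 3.53% − 3.29% = +0.24 pp.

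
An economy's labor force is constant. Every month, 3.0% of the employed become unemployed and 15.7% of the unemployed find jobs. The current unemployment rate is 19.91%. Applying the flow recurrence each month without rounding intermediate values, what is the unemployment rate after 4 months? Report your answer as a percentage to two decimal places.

Unemployment rate after four months ≈ 17.73%.

With a fixed labor force, u_{t+1} = u_t + s·(1−u_t) − f·u_t = u_t·(1−s−f) + s.
Here 1−s−f = 0.813 and s = 0.030.
u_1 = 0.199100 × 0.813 + 0.030 = 0.191868.
u_2 = 0.191868 × 0.813 + 0.030 = 0.185989.
u_3 = 0.185989 × 0.813 + 0.030 = 0.181209.
u_4 = 0.181209 × 0.813 + 0.030 = 0.177323.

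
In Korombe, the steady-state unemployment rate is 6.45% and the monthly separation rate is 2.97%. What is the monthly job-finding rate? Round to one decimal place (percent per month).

Job-finding rate ≈ 43.1% per month.

From u* = s/(s+f): f = s·(1−u)/u.
f = 2.97 × (1 − 0.0645) / 0.0645 = 2.7784 / 0.0645 ≈ 43.1% per month.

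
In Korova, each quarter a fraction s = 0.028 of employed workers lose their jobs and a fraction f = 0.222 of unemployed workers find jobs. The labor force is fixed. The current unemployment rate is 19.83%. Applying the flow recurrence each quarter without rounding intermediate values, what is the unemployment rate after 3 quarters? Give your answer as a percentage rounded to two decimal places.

With a fixed labor force, u_{t+1} = u_t + s·(1−u_t) − f·u_t = u_t·(1−s−f) + s.
Here 1−s−f = 0.750 and s = 0.028.
u_1 = 0.198300 × 0.750 + 0.028 = 0.176725.
u_2 = 0.176725 × 0.750 + 0.028 = 0.160544.
u_3 = 0.160544 × 0.750 + 0.028 = 0.148408.

Unemployment rate after three quarters ≈ 14.84%.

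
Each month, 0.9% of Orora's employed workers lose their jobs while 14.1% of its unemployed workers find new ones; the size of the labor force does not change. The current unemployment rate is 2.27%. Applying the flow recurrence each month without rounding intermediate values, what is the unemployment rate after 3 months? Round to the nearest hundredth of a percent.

Unemployment rate after three months ≈ 3.71%.

With a fixed labor force, u_{t+1} = u_t + s·(1−u_t) − f·u_t = u_t·(1−s−f) + s.
Here 1−s−f = 0.850 and s = 0.009.
u_1 = 0.022700 × 0.850 + 0.009 = 0.028295.
u_2 = 0.028295 × 0.850 + 0.009 = 0.033051.
u_3 = 0.033051 × 0.850 + 0.009 = 0.037093.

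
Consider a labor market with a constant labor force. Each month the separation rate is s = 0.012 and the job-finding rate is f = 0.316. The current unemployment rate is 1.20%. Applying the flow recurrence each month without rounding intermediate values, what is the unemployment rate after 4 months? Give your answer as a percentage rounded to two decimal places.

Unemployment rate after four months ≈ 3.16%.

With a fixed labor force, u_{t+1} = u_t + s·(1−u_t) − f·u_t = u_t·(1−s−f) + s.
Here 1−s−f = 0.672 and s = 0.012.
u_1 = 0.012000 × 0.672 + 0.012 = 0.020064.
u_2 = 0.020064 × 0.672 + 0.012 = 0.025483.
u_3 = 0.025483 × 0.672 + 0.012 = 0.029125.
u_4 = 0.029125 × 0.672 + 0.012 = 0.031572.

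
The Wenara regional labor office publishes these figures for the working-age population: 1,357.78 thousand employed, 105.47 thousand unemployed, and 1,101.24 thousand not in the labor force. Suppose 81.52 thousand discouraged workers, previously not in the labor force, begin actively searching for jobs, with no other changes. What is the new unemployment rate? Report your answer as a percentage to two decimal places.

Initially, labor force = 1,357.78 + 105.47 = 1,463.25 thousand, so u = 105.47/1,463.25 = 7.21%.
After the change, unemployed and labor force both rise by 81.52 → E = 1,357.78, U = 186.99, labor force = 1,544.77 thousand.
New unemployment rate = 186.99 / 1,544.77 = 12.10%.

New unemployment rate ≈ 12.10%.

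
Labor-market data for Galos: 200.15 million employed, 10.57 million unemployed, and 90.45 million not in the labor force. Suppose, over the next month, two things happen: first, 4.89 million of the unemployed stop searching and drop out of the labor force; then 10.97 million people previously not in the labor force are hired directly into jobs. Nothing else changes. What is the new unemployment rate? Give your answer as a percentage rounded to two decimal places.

Initially, labor force = 200.15 + 10.57 = 210.72 million, so u = 10.57/210.72 = 5.02%.
After the first change, unemployed and labor force both fall by 4.89 → E = 200.15, U = 5.68, labor force = 205.83 million.
After the second change, employed and labor force both rise by 10.97; unemployed unchanged → E = 211.12, U = 5.68, labor force = 216.80 million.
New unemployment rate = 5.68 / 216.80 = 2.62%.

New unemployment rate ≈ 2.62%.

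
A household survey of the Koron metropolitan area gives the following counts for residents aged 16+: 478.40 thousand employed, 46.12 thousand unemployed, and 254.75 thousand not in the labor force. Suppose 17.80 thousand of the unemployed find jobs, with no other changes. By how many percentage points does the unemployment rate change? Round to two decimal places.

Initially, labor force = 478.40 + 46.12 = 524.52 thousand, so u = 46.12/524.52 = 8.79%.
After the change, unemployed falls and employed rises by 17.80; labor force unchanged → E = 496.20, U = 28.32, labor force = 524.52 thousand.
New unemployment rate = 28.32 / 524.52 = 5.40%.
Change = 5.40% − 8.79% = −3.39 percentage points.

The unemployment rate changes by −3.39 percentage points.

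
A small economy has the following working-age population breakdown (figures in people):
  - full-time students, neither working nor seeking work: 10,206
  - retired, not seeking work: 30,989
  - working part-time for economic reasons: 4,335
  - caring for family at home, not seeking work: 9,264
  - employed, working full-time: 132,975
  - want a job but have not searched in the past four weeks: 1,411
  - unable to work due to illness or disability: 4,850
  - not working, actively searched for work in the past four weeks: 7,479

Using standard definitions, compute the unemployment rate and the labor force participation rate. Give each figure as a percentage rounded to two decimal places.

Unemployment rate ≈ 5.17%; labor force participation rate ≈ 71.85%.

Employed = 4,335 + 132,975 = 137,310 (anyone who worked, including part-time for economic reasons, counts as employed).
Unemployed = 7,479.
Labor force = 137,310 + 7,479 = 144,789.
Not in labor force = 10,206 + 30,989 + 9,264 + 1,411 + 4,850 = 56,720 (those not working and not actively searching are outside the labor force — including those who want a job but have given up searching).
Civilian working-age population = 144,789 + 56,720 = 201,509.
Unemployment rate = 7,479 / 144,789 = 5.17%.
Labor force participation rate = 144,789 / 201,509 = 71.85%.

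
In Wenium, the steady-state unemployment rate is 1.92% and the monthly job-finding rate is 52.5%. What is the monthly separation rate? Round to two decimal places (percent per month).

Separation rate ≈ 1.03% per month.

From u* = s/(s+f): s = u·f/(1−u).
s = 0.0192 × 52.5 / (1 − 0.0192) = 1.0080 / 0.9808 ≈ 1.03% per month.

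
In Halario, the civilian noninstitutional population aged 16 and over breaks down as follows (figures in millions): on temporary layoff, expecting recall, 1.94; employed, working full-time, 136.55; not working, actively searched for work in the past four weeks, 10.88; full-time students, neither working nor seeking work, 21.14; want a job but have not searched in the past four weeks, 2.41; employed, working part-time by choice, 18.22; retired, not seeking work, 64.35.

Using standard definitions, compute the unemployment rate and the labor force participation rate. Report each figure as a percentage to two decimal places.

Employed = 136.55 + 18.22 = 154.77 million.
Unemployed = 1.94 + 10.88 = 12.82 million (jobless and actively searching, or on temporary layoff).
Labor force = 154.77 + 12.82 = 167.59 million.
Not in labor force = 21.14 + 2.41 + 64.35 = 87.90 million (those not working and not actively searching are outside the labor force — including those who want a job but have given up searching).
Civilian working-age population = 167.59 + 87.90 = 255.49 million.
Unemployment rate = 12.82 / 167.59 = 7.65%.
Labor force participation rate = 167.59 / 255.49 = 65.60%.

Unemployment rate ≈ 7.65%; labor force participation rate ≈ 65.60%.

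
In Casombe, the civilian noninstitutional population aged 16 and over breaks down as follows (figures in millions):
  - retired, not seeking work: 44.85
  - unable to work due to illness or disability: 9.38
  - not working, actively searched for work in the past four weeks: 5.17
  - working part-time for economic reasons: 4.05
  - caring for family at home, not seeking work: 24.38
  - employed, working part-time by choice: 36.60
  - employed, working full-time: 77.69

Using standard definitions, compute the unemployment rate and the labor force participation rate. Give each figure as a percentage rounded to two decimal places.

Unemployment rate ≈ 4.19%; labor force participation rate ≈ 61.11%.

Employed = 4.05 + 36.60 + 77.69 = 118.34 million (anyone who worked, including part-time for economic reasons, counts as employed).
Unemployed = 5.17 million.
Labor force = 118.34 + 5.17 = 123.51 million.
Not in labor force = 44.85 + 9.38 + 24.38 = 78.61 million (those not working and not actively searching are outside the labor force).
Civilian working-age population = 123.51 + 78.61 = 202.12 million.
Unemployment rate = 5.17 / 123.51 = 4.19%.
Labor force participation rate = 123.51 / 202.12 = 61.11%.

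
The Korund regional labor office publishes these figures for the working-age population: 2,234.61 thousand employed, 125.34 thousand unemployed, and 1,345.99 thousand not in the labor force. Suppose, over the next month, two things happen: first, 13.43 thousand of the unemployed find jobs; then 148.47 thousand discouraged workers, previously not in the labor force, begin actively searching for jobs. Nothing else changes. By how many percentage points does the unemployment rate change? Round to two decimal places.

Initially, labor force = 2,234.61 + 125.34 = 2,359.95 thousand, so u = 125.34/2,359.95 = 5.31%.
After the first change, unemployed falls and employed rises by 13.43; labor force unchanged → E = 2,248.04, U = 111.91, labor force = 2,359.95 thousand.
After the second change, unemployed and labor force both rise by 148.47 → E = 2,248.04, U = 260.38, labor force = 2,508.42 thousand.
New unemployment rate = 260.38 / 2,508.42 = 10.38%.
Change = 10.38% − 5.31% = +5.07 percentage points.

The unemployment rate changes by +5.07 percentage points.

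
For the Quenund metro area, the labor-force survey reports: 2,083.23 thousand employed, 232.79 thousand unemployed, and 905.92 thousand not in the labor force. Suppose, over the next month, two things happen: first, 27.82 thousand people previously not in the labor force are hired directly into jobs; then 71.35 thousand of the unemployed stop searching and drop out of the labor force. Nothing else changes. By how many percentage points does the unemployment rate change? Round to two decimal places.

Initially, labor force = 2,083.23 + 232.79 = 2,316.02 thousand, so u = 232.79/2,316.02 = 10.05%.
After the first change, employed and labor force both rise by 27.82; unemployed unchanged → E = 2,111.05, U = 232.79, labor force = 2,343.84 thousand.
After the second change, unemployed and labor force both fall by 71.35 → E = 2,111.05, U = 161.44, labor force = 2,272.49 thousand.
New unemployment rate = 161.44 / 2,272.49 = 7.10%.
Change = 7.10% − 10.05% = −2.95 percentage points.

The unemployment rate changes by −2.95 percentage points.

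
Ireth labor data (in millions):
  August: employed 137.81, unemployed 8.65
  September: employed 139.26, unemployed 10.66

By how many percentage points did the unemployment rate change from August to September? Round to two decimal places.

August: labor force = 137.81 + 8.65 = 146.46; u = 8.65/146.46 = 5.91%.
September: labor force = 139.26 + 10.66 = 149.92; u = 10.66/149.92 = 7.11%.
Change = 7.11% − 5.91% = +1.20 pp.

The unemployment rate changed by +1.20 percentage points.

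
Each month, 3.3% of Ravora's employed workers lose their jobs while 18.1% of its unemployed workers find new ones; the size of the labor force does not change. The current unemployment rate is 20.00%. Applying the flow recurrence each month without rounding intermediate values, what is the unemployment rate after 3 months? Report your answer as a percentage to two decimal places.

With a fixed labor force, u_{t+1} = u_t + s·(1−u_t) − f·u_t = u_t·(1−s−f) + s.
Here 1−s−f = 0.786 and s = 0.033.
u_1 = 0.200000 × 0.786 + 0.033 = 0.190200.
u_2 = 0.190200 × 0.786 + 0.033 = 0.182497.
u_3 = 0.182497 × 0.786 + 0.033 = 0.176443.

Unemployment rate after three months ≈ 17.64%.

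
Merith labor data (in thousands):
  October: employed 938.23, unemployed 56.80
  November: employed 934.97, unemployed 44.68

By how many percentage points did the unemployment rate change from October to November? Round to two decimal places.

The unemployment rate changed by −1.15 percentage points.

October: labor force = 938.23 + 56.80 = 995.03; u = 56.80/995.03 = 5.71%.
November: labor force = 934.97 + 44.68 = 979.65; u = 44.68/979.65 = 4.56%.
Change = 4.56% − 5.71% = −1.15 pp.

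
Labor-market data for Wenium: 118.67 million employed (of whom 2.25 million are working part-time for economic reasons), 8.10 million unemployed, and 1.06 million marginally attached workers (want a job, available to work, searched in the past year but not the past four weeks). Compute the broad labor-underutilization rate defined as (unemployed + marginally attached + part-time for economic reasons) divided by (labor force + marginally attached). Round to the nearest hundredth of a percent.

Labor force = 118.67 + 8.10 = 126.77 million.
Numerator = 8.10 + 1.06 + 2.25 = 11.41 million.
Denominator = 126.77 + 1.06 = 127.83 million.
Broad rate = 11.41 / 127.83 = 8.93%.

Broad underutilization rate ≈ 8.93%.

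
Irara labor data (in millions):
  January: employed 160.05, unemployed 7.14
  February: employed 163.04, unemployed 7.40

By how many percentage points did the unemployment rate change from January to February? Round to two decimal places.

January: labor force = 160.05 + 7.14 = 167.19; u = 7.14/167.19 = 4.27%.
February: labor force = 163.04 + 7.40 = 170.44; u = 7.40/170.44 = 4.34%.
Change = 4.34% − 4.27% = +0.07 pp.

The unemployment rate changed by +0.07 percentage points.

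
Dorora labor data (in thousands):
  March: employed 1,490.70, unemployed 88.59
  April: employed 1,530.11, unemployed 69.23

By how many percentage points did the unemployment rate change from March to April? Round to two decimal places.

March: labor force = 1,490.70 + 88.59 = 1,579.29; u = 88.59/1,579.29 = 5.61%.
April: labor force = 1,530.11 + 69.23 = 1,599.34; u = 69.23/1,599.34 = 4.33%.
Change = 4.33% − 5.61% = −1.28 pp.

The unemployment rate changed by −1.28 percentage points.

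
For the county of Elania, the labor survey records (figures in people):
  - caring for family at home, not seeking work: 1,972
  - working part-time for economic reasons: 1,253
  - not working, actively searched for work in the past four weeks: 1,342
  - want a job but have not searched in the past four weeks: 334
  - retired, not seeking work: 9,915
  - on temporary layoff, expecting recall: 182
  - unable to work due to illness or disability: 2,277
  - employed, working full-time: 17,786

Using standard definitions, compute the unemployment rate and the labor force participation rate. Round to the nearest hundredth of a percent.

Employed = 1,253 + 17,786 = 19,039 (anyone who worked, including part-time for economic reasons, counts as employed).
Unemployed = 1,342 + 182 = 1,524 (jobless and actively searching, or on temporary layoff).
Labor force = 19,039 + 1,524 = 20,563.
Not in labor force = 1,972 + 334 + 9,915 + 2,277 = 14,498 (those not working and not actively searching are outside the labor force — including those who want a job but have given up searching).
Civilian working-age population = 20,563 + 14,498 = 35,061.
Unemployment rate = 1,524 / 20,563 = 7.41%.
Labor force participation rate = 20,563 / 35,061 = 58.65%.

Unemployment rate ≈ 7.41%; labor force participation rate ≈ 58.65%.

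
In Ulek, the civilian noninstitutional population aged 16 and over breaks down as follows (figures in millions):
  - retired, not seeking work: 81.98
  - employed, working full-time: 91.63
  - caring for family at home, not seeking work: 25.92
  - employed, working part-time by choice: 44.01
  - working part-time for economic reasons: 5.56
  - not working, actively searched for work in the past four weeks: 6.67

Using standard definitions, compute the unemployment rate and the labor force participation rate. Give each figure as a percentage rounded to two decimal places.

Employed = 91.63 + 44.01 + 5.56 = 141.20 million (anyone who worked, including part-time for economic reasons, counts as employed).
Unemployed = 6.67 million.
Labor force = 141.20 + 6.67 = 147.87 million.
Not in labor force = 81.98 + 25.92 = 107.90 million (those not working and not actively searching are outside the labor force).
Civilian working-age population = 147.87 + 107.90 = 255.77 million.
Unemployment rate = 6.67 / 147.87 = 4.51%.
Labor force participation rate = 147.87 / 255.77 = 57.81%.

Unemployment rate ≈ 4.51%; labor force participation rate ≈ 57.81%.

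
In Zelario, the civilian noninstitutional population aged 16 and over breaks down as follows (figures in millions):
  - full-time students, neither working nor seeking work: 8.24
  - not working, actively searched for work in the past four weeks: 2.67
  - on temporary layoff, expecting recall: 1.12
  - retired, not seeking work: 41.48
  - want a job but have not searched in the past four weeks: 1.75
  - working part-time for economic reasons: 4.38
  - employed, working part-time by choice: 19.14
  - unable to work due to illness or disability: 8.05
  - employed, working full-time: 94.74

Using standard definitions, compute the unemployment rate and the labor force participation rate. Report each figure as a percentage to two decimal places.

Employed = 4.38 + 19.14 + 94.74 = 118.26 million (anyone who worked, including part-time for economic reasons, counts as employed).
Unemployed = 2.67 + 1.12 = 3.79 million (jobless and actively searching, or on temporary layoff).
Labor force = 118.26 + 3.79 = 122.05 million.
Not in labor force = 8.24 + 41.48 + 1.75 + 8.05 = 59.52 million (those not working and not actively searching are outside the labor force — including those who want a job but have given up searching).
Civilian working-age population = 122.05 + 59.52 = 181.57 million.
Unemployment rate = 3.79 / 122.05 = 3.11%.
Labor force participation rate = 122.05 / 181.57 = 67.22%.

Unemployment rate ≈ 3.11%; labor force participation rate ≈ 67.22%.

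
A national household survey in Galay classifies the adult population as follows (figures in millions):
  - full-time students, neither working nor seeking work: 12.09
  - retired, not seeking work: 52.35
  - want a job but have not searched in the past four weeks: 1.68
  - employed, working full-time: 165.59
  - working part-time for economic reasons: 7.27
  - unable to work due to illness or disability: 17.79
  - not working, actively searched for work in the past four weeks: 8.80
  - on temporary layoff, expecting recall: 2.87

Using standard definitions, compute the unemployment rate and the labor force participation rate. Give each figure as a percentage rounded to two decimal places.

Unemployment rate ≈ 6.32%; labor force participation rate ≈ 68.74%.

Employed = 165.59 + 7.27 = 172.86 million (anyone who worked, including part-time for economic reasons, counts as employed).
Unemployed = 8.80 + 2.87 = 11.67 million (jobless and actively searching, or on temporary layoff).
Labor force = 172.86 + 11.67 = 184.53 million.
Not in labor force = 12.09 + 52.35 + 1.68 + 17.79 = 83.91 million (those not working and not actively searching are outside the labor force — including those who want a job but have given up searching).
Civilian working-age population = 184.53 + 83.91 = 268.44 million.
Unemployment rate = 11.67 / 184.53 = 6.32%.
Labor force participation rate = 184.53 / 268.44 = 68.74%.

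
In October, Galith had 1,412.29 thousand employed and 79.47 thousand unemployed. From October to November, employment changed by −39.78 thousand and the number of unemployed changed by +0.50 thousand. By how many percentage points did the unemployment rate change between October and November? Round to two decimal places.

October: labor force = 1,412.29 + 79.47 = 1,491.76; u = 79.47/1,491.76 = 5.33%.
November: labor force = 1,372.51 + 79.97 = 1,452.48; u = 79.97/1,452.48 = 5.51%.
Change = 5.51% − 5.33% = +0.18 pp.

The unemployment rate changed by +0.18 percentage points.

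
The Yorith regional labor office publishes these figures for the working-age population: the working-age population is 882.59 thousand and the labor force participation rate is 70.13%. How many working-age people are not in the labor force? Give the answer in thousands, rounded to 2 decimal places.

Share not in the labor force = 1 − 0.7013 = 0.2987.
Not in labor force = 0.2987 × 882.59 ≈ 263.63 thousand.

About 263.63 thousand are not in the labor force.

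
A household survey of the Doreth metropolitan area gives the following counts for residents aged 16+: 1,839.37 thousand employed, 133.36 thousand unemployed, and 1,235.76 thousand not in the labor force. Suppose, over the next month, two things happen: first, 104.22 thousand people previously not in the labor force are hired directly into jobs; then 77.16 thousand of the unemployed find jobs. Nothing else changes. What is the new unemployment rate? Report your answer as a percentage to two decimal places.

New unemployment rate ≈ 2.71%.

Initially, labor force = 1,839.37 + 133.36 = 1,972.73 thousand, so u = 133.36/1,972.73 = 6.76%.
After the first change, employed and labor force both rise by 104.22; unemployed unchanged → E = 1,943.59, U = 133.36, labor force = 2,076.95 thousand.
After the second change, unemployed falls and employed rises by 77.16; labor force unchanged → E = 2,020.75, U = 56.20, labor force = 2,076.95 thousand.
New unemployment rate = 56.20 / 2,076.95 = 2.71%.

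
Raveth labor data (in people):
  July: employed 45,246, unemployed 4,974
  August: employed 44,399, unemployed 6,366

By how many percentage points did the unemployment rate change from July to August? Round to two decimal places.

July: labor force = 45,246 + 4,974 = 50,220; u = 4,974/50,220 = 9.90%.
August: labor force = 44,399 + 6,366 = 50,765; u = 6,366/50,765 = 12.54%.
Change = 12.54% − 9.90% = +2.64 pp.

The unemployment rate changed by +2.64 percentage points.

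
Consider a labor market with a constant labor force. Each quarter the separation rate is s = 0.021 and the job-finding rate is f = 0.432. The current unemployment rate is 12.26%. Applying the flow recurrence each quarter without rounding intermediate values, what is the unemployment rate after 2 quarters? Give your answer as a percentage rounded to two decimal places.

With a fixed labor force, u_{t+1} = u_t + s·(1−u_t) − f·u_t = u_t·(1−s−f) + s.
Here 1−s−f = 0.547 and s = 0.021.
u_1 = 0.122600 × 0.547 + 0.021 = 0.088062.
u_2 = 0.088062 × 0.547 + 0.021 = 0.069170.

Unemployment rate after two quarters ≈ 6.92%.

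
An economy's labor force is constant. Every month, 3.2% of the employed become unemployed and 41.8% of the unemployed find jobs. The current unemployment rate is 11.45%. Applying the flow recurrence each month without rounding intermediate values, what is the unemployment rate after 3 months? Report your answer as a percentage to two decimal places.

Unemployment rate after three months ≈ 7.83%.

With a fixed labor force, u_{t+1} = u_t + s·(1−u_t) − f·u_t = u_t·(1−s−f) + s.
Here 1−s−f = 0.550 and s = 0.032.
u_1 = 0.114500 × 0.550 + 0.032 = 0.094975.
u_2 = 0.094975 × 0.550 + 0.032 = 0.084236.
u_3 = 0.084236 × 0.550 + 0.032 = 0.078330.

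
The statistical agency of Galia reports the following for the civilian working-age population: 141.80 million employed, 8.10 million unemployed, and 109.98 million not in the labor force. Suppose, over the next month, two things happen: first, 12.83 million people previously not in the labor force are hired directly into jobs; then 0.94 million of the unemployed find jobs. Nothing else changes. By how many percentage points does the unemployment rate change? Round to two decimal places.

The unemployment rate changes by −1.00 percentage points.

Initially, labor force = 141.80 + 8.10 = 149.90 million, so u = 8.10/149.90 = 5.40%.
After the first change, employed and labor force both rise by 12.83; unemployed unchanged → E = 154.63, U = 8.10, labor force = 162.73 million.
After the second change, unemployed falls and employed rises by 0.94; labor force unchanged → E = 155.57, U = 7.16, labor force = 162.73 million.
New unemployment rate = 7.16 / 162.73 = 4.40%.
Change = 4.40% − 5.40% = −1.00 percentage points.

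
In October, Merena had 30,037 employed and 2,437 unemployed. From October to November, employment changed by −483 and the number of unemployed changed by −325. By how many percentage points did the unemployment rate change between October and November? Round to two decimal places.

October: labor force = 30,037 + 2,437 = 32,474; u = 2,437/32,474 = 7.50%.
November: labor force = 29,554 + 2,112 = 31,666; u = 2,112/31,666 = 6.67%.
Change = 6.67% − 7.50% = −0.83 pp.

The unemployment rate changed by −0.83 percentage points.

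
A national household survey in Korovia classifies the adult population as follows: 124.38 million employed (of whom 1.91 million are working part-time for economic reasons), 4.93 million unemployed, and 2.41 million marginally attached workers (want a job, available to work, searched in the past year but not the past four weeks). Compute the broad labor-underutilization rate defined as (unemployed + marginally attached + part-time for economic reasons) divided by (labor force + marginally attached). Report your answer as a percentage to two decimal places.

Labor force = 124.38 + 4.93 = 129.31 million.
Numerator = 4.93 + 2.41 + 1.91 = 9.25 million.
Denominator = 129.31 + 2.41 = 131.72 million.
Broad rate = 9.25 / 131.72 = 7.02%.

Broad underutilization rate ≈ 7.02%.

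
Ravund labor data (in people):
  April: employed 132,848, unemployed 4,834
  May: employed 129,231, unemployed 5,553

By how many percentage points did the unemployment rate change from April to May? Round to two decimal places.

The unemployment rate changed by +0.61 percentage points.

April: labor force = 132,848 + 4,834 = 137,682; u = 4,834/137,682 = 3.51%.
May: labor force = 129,231 + 5,553 = 134,784; u = 5,553/134,784 = 4.12%.
Change = 4.12% − 3.51% = +0.61 pp.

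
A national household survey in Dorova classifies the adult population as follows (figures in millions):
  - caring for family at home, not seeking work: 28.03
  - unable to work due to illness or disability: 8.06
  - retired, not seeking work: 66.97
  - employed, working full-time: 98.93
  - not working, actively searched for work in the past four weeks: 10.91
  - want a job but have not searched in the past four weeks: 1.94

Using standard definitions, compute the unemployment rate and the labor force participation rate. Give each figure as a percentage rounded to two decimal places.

Employed = 98.93 million.
Unemployed = 10.91 million.
Labor force = 98.93 + 10.91 = 109.84 million.
Not in labor force = 28.03 + 8.06 + 66.97 + 1.94 = 105.00 million (those not working and not actively searching are outside the labor force — including those who want a job but have given up searching).
Civilian working-age population = 109.84 + 105.00 = 214.84 million.
Unemployment rate = 10.91 / 109.84 = 9.93%.
Labor force participation rate = 109.84 / 214.84 = 51.13%.

Unemployment rate ≈ 9.93%; labor force participation rate ≈ 51.13%.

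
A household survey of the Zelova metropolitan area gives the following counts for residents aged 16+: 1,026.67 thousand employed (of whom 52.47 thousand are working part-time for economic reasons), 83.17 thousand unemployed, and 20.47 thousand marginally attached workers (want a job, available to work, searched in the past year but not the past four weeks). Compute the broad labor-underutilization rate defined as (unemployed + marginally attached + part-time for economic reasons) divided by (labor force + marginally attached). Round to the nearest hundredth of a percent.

Broad underutilization rate ≈ 13.81%.

Labor force = 1,026.67 + 83.17 = 1,109.84 thousand.
Numerator = 83.17 + 20.47 + 52.47 = 156.11 thousand.
Denominator = 1,109.84 + 20.47 = 1,130.31 thousand.
Broad rate = 156.11 / 1,130.31 = 13.81%.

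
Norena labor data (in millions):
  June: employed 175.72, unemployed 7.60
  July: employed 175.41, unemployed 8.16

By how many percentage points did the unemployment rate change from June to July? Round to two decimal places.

June: labor force = 175.72 + 7.60 = 183.32; u = 7.60/183.32 = 4.15%.
July: labor force = 175.41 + 8.16 = 183.57; u = 8.16/183.57 = 4.45%.
Change = 4.45% − 4.15% = +0.30 pp.

The unemployment rate changed by +0.30 percentage points.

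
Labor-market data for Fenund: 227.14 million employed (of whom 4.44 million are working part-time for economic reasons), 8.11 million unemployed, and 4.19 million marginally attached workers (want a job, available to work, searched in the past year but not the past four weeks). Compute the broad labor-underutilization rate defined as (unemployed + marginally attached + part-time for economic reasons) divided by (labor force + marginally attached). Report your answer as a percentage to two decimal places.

Labor force = 227.14 + 8.11 = 235.25 million.
Numerator = 8.11 + 4.19 + 4.44 = 16.74 million.
Denominator = 235.25 + 4.19 = 239.44 million.
Broad rate = 16.74 / 239.44 = 6.99%.

Broad underutilization rate ≈ 6.99%.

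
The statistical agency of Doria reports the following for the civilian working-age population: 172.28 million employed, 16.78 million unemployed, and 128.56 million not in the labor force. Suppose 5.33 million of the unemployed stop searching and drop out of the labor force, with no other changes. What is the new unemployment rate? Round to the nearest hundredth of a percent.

New unemployment rate ≈ 6.23%.

Initially, labor force = 172.28 + 16.78 = 189.06 million, so u = 16.78/189.06 = 8.88%.
After the change, unemployed and labor force both fall by 5.33 → E = 172.28, U = 11.45, labor force = 183.73 million.
New unemployment rate = 11.45 / 183.73 = 6.23%.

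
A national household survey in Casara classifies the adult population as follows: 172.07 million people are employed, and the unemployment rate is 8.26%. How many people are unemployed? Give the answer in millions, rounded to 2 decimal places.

Let U be the number unemployed. The labor force is E + U, and U/(E+U) = 0.0826.
So U = 0.0826 × 172.07 / (1 − 0.0826) = 14.2130 / 0.9174 ≈ 15.49 million.

About 15.49 million are unemployed.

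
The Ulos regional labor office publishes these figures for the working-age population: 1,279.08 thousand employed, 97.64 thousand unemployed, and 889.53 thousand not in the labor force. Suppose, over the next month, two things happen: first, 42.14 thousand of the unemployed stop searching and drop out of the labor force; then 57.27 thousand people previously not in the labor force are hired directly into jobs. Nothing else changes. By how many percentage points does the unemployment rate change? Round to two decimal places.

The unemployment rate changes by −3.10 percentage points.

Initially, labor force = 1,279.08 + 97.64 = 1,376.72 thousand, so u = 97.64/1,376.72 = 7.09%.
After the first change, unemployed and labor force both fall by 42.14 → E = 1,279.08, U = 55.50, labor force = 1,334.58 thousand.
After the second change, employed and labor force both rise by 57.27; unemployed unchanged → E = 1,336.35, U = 55.50, labor force = 1,391.85 thousand.
New unemployment rate = 55.50 / 1,391.85 = 3.99%.
Change = 3.99% − 7.09% = −3.10 percentage points.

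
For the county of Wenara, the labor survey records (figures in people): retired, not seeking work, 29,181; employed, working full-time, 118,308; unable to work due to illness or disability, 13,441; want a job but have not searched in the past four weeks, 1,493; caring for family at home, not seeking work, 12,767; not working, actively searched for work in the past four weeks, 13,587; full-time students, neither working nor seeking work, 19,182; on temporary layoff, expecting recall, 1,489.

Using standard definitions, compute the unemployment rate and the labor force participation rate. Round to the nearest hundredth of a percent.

Employed = 118,308.
Unemployed = 13,587 + 1,489 = 15,076 (jobless and actively searching, or on temporary layoff).
Labor force = 118,308 + 15,076 = 133,384.
Not in labor force = 29,181 + 13,441 + 1,493 + 12,767 + 19,182 = 76,064 (those not working and not actively searching are outside the labor force — including those who want a job but have given up searching).
Civilian working-age population = 133,384 + 76,064 = 209,448.
Unemployment rate = 15,076 / 133,384 = 11.30%.
Labor force participation rate = 133,384 / 209,448 = 63.68%.

Unemployment rate ≈ 11.30%; labor force participation rate ≈ 63.68%.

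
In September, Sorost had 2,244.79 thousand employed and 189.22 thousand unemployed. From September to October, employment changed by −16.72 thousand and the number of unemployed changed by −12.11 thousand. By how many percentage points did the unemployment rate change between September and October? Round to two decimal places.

The unemployment rate changed by −0.41 percentage points.

September: labor force = 2,244.79 + 189.22 = 2,434.01; u = 189.22/2,434.01 = 7.77%.
October: labor force = 2,228.07 + 177.11 = 2,405.18; u = 177.11/2,405.18 = 7.36%.
Change = 7.36% − 7.77% = −0.41 pp.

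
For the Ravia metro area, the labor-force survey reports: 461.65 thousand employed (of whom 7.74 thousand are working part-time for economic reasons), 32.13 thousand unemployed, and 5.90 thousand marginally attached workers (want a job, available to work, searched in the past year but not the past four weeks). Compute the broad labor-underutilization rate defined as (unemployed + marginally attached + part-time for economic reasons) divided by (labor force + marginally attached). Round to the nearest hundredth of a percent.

Broad underutilization rate ≈ 9.16%.

Labor force = 461.65 + 32.13 = 493.78 thousand.
Numerator = 32.13 + 5.90 + 7.74 = 45.77 thousand.
Denominator = 493.78 + 5.90 = 499.68 thousand.
Broad rate = 45.77 / 499.68 = 9.16%.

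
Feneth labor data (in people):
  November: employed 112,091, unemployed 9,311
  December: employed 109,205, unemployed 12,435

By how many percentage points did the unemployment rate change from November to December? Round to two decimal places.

The unemployment rate changed by +2.55 percentage points.

November: labor force = 112,091 + 9,311 = 121,402; u = 9,311/121,402 = 7.67%.
December: labor force = 109,205 + 12,435 = 121,640; u = 12,435/121,640 = 10.22%.
Change = 10.22% − 7.67% = +2.55 pp.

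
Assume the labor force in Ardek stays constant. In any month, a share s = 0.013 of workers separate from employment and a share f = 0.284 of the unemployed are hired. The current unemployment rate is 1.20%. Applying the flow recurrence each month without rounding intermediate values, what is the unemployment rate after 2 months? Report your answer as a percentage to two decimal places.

Unemployment rate after two months ≈ 2.81%.

With a fixed labor force, u_{t+1} = u_t + s·(1−u_t) − f·u_t = u_t·(1−s−f) + s.
Here 1−s−f = 0.703 and s = 0.013.
u_1 = 0.012000 × 0.703 + 0.013 = 0.021436.
u_2 = 0.021436 × 0.703 + 0.013 = 0.028070.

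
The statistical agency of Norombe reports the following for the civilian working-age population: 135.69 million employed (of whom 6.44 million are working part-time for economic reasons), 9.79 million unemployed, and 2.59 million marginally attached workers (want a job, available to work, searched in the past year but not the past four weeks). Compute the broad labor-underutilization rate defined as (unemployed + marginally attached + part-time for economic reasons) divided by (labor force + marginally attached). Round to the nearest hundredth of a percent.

Labor force = 135.69 + 9.79 = 145.48 million.
Numerator = 9.79 + 2.59 + 6.44 = 18.82 million.
Denominator = 145.48 + 2.59 = 148.07 million.
Broad rate = 18.82 / 148.07 = 12.71%.

Broad underutilization rate ≈ 12.71%.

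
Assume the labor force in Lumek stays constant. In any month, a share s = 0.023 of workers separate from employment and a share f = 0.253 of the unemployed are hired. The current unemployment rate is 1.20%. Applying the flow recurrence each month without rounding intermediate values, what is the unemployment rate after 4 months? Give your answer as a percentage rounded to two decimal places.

With a fixed labor force, u_{t+1} = u_t + s·(1−u_t) − f·u_t = u_t·(1−s−f) + s.
Here 1−s−f = 0.724 and s = 0.023.
u_1 = 0.012000 × 0.724 + 0.023 = 0.031688.
u_2 = 0.031688 × 0.724 + 0.023 = 0.045942.
u_3 = 0.045942 × 0.724 + 0.023 = 0.056262.
u_4 = 0.056262 × 0.724 + 0.023 = 0.063734.

Unemployment rate after four months ≈ 6.37%.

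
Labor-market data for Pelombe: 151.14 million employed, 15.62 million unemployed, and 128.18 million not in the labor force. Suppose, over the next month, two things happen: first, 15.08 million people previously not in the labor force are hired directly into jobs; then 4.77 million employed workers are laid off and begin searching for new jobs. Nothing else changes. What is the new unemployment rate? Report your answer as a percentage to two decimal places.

Initially, labor force = 151.14 + 15.62 = 166.76 million, so u = 15.62/166.76 = 9.37%.
After the first change, employed and labor force both rise by 15.08; unemployed unchanged → E = 166.22, U = 15.62, labor force = 181.84 million.
After the second change, employed falls and unemployed rises by 4.77; labor force unchanged → E = 161.45, U = 20.39, labor force = 181.84 million.
New unemployment rate = 20.39 / 181.84 = 11.21%.

New unemployment rate ≈ 11.21%.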